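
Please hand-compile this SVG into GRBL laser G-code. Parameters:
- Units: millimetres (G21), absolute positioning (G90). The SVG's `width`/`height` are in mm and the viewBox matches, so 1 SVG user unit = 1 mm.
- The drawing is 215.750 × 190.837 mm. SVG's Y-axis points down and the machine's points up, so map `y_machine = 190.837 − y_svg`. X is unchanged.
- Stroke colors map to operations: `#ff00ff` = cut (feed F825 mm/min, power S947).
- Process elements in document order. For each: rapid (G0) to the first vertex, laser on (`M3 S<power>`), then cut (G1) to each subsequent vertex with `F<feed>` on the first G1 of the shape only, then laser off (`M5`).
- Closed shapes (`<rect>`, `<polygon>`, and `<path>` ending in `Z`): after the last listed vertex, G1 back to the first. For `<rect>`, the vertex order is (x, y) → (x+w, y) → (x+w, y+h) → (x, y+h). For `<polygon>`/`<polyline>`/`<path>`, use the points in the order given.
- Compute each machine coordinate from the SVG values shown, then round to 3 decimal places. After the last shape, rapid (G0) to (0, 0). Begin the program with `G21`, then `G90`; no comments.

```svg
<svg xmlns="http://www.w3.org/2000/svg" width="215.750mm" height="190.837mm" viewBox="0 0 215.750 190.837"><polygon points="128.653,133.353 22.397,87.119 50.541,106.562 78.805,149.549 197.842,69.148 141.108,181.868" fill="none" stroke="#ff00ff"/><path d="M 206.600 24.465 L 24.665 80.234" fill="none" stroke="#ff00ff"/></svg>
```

1 u = 1 mm; y_m = 190.837 − y.

[1] `<polygon>` closed polygon, #ff00ff→cut S947 F825: (128.653,57.484) → (22.397,103.718) → (50.541,84.275) → (78.805,41.288) → (197.842,121.689) → (141.108,8.969) → (128.653,57.484) (closed)

[2] `<path>` line segment, #ff00ff→cut S947 F825: (206.600,166.372) → (24.665,110.603)

G21
G90
G0 X128.653 Y57.484
M3 S947
G1 X22.397 Y103.718 F825
G1 X50.541 Y84.275
G1 X78.805 Y41.288
G1 X197.842 Y121.689
G1 X141.108 Y8.969
G1 X128.653 Y57.484
M5
G0 X206.600 Y166.372
M3 S947
G1 X24.665 Y110.603 F825
M5
G0 X0.000 Y0.000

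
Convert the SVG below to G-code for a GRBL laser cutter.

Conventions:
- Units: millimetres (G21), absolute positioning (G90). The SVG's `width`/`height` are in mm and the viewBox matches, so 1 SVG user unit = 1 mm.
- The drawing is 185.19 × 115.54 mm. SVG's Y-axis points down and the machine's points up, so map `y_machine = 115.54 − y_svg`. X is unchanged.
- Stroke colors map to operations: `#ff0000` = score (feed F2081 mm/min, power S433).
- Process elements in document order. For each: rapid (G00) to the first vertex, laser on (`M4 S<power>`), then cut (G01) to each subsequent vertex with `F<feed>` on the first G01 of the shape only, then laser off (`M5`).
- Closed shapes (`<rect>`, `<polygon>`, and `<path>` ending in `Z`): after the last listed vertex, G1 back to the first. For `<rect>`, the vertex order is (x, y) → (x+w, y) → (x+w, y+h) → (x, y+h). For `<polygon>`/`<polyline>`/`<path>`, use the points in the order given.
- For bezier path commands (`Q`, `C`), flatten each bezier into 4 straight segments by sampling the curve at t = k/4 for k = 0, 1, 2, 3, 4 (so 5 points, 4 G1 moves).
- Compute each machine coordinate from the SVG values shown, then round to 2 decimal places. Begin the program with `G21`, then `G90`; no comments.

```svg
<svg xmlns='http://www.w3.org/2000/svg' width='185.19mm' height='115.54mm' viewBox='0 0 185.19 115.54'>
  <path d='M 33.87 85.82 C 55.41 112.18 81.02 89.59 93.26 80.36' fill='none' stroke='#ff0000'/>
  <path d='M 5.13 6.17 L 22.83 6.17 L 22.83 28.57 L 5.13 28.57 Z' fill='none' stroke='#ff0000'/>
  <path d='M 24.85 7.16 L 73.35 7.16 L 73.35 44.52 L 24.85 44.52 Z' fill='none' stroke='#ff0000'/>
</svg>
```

G21
G90
G00 X33.87 Y29.72
M4 S433
G01 X50.52 Y18.15 F2081
G01 X67.05 Y19.10
G01 X81.85 Y26.73
G01 X93.26 Y35.18
M5
G00 X5.13 Y109.37
M4 S433
G01 X22.83 Y109.37 F2081
G01 X22.83 Y86.97
G01 X5.13 Y86.97
G01 X5.13 Y109.37
M5
G00 X24.85 Y108.38
M4 S433
G01 X73.35 Y108.38 F2081
G01 X73.35 Y71.02
G01 X24.85 Y71.02
G01 X24.85 Y108.38
M5

Since the viewBox matches the mm dimensions, user units are millimetres directly. The only transform is the Y-flip y_m = 115.54 − y_svg.

Shape 1 is a cubic bezier drawn with `<path>`. Its stroke #ff0000 means score at S433, F2081. After flipping Y the toolpath is (33.87,29.72) → (50.52,18.15) → (67.05,19.10) → (81.85,26.73) → (93.26,35.18).

Shape 2 is a rectangle drawn with `<path>`. Its stroke #ff0000 means score at S433, F2081. After flipping Y the toolpath is (5.13,109.37) → (22.83,109.37) → (22.83,86.97) → (5.13,86.97) → (5.13,109.37), returning to the start.

Shape 3 is a rectangle drawn with `<path>`. Its stroke #ff0000 means score at S433, F2081. After flipping Y the toolpath is (24.85,108.38) → (73.35,108.38) → (73.35,71.02) → (24.85,71.02) → (24.85,108.38), returning to the start.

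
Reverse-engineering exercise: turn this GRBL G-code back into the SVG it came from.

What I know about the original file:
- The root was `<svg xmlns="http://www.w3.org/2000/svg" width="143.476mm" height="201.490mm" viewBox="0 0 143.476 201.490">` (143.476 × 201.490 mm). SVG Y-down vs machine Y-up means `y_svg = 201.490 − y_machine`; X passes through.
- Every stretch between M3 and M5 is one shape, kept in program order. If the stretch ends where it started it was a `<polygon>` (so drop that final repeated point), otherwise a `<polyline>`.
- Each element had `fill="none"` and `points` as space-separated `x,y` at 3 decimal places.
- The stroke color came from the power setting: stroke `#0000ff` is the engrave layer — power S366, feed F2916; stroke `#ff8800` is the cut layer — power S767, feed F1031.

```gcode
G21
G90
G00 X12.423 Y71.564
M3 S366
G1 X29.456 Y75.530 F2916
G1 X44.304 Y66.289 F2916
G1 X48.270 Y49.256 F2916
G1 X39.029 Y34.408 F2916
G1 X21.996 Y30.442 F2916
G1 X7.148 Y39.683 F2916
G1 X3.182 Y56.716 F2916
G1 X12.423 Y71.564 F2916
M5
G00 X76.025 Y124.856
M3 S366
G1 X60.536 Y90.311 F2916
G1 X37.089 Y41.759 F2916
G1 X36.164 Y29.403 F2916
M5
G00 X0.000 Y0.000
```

Each laser-on run becomes one SVG element. Flip Y back into SVG space with y_svg = 201.490 − y_machine. Every run uses S366, so all elements get stroke `#0000ff` (engrave).

Run 1: The run returns to its start, so emit a `<polygon>` with points (Y-flipped): 12.423,129.926 29.456,125.960 44.304,135.201 48.270,152.234 39.029,167.082 21.996,171.048 7.148,161.807 3.182,144.774.

Run 2: The run is open, so emit a `<polyline>` with points (Y-flipped): 76.025,76.634 60.536,111.179 37.089,159.731 36.164,172.087.

<svg xmlns="http://www.w3.org/2000/svg" width="143.476mm" height="201.490mm" viewBox="0 0 143.476 201.490">
  <polygon points="12.423,129.926 29.456,125.960 44.304,135.201 48.270,152.234 39.029,167.082 21.996,171.048 7.148,161.807 3.182,144.774" fill="none" stroke="#0000ff"/>
  <polyline points="76.025,76.634 60.536,111.179 37.089,159.731 36.164,172.087" fill="none" stroke="#0000ff"/>
</svg>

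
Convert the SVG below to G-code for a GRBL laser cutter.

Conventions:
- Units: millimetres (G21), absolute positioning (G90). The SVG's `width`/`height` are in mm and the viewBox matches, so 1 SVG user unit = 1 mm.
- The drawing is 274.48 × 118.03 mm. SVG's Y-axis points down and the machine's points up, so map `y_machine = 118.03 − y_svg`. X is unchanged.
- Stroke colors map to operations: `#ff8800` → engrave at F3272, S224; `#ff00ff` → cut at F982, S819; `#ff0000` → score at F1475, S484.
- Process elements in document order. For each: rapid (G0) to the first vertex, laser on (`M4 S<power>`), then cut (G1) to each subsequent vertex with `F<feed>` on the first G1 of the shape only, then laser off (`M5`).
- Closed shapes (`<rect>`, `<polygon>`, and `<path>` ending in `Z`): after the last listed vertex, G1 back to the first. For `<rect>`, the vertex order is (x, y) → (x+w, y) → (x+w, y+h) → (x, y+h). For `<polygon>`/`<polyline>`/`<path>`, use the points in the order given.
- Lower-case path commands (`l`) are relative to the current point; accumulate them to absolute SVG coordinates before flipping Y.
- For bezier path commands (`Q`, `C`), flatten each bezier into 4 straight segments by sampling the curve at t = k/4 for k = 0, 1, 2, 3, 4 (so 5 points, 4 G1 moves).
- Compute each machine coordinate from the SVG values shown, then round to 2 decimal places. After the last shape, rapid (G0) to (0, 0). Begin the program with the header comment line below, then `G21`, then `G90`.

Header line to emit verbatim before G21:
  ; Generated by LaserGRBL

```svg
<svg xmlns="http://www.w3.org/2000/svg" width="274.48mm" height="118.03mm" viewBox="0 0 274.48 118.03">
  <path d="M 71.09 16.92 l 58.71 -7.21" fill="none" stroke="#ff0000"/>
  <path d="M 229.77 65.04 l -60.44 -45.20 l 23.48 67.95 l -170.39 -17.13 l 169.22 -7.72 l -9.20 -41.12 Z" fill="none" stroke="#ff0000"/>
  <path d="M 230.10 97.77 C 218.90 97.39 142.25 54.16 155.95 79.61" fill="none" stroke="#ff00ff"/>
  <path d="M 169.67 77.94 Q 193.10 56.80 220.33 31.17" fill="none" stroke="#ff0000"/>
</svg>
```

viewBox `0 0 274.48 118.03` with mm width/height → 1 unit = 1 mm. Flip: y_m = 118.03 − y_svg.

**Shape 1** — `<path>` line segment, stroke `#ff0000` → score (S484, F1475). Machine vertices: (71.09,101.11) → (129.80,108.32). Open path.

**Shape 2** — `<path>` closed polygon, stroke `#ff0000` → score (S484, F1475). Machine vertices: (229.77,52.99) → (169.33,98.19) → (192.81,30.24) → (22.42,47.37) → (191.64,55.09) → (182.44,96.21) → (229.77,52.99). Closed: final G1 returns to the first vertex.

**Shape 3** — `<path>` cubic bezier, stroke `#ff00ff` → cut (S819, F982). Control points (SVG): P0=(230.10,97.77), P1=(218.90,97.39), P2=(142.25,54.16), P3=(155.95,79.61); sampled at t=k/4. Machine vertices: (230.10,20.26) → (211.86,26.84) → (183.69,39.03) → (160.18,46.37) → (155.95,38.42). Open path.

**Shape 4** — `<path>` quadratic bezier, stroke `#ff0000` → score (S484, F1475). Control points (SVG): P0=(169.67,77.94), P1=(193.10,56.80), P2=(220.33,31.17); sampled at t=k/4. Machine vertices: (169.67,40.09) → (181.62,50.94) → (194.05,62.35) → (206.95,74.33) → (220.33,86.86). Open path.

; Generated by LaserGRBL
G21
G90
G0 X71.09 Y101.11
M4 S484
G1 X129.80 Y108.32 F1475
M5
G0 X229.77 Y52.99
M4 S484
G1 X169.33 Y98.19 F1475
G1 X192.81 Y30.24
G1 X22.42 Y47.37
G1 X191.64 Y55.09
G1 X182.44 Y96.21
G1 X229.77 Y52.99
M5
G0 X230.10 Y20.26
M4 S819
G1 X211.86 Y26.84 F982
G1 X183.69 Y39.03
G1 X160.18 Y46.37
G1 X155.95 Y38.42
M5
G0 X169.67 Y40.09
M4 S484
G1 X181.62 Y50.94 F1475
G1 X194.05 Y62.35
G1 X206.95 Y74.33
G1 X220.33 Y86.86
M5
G0 X0.00 Y0.00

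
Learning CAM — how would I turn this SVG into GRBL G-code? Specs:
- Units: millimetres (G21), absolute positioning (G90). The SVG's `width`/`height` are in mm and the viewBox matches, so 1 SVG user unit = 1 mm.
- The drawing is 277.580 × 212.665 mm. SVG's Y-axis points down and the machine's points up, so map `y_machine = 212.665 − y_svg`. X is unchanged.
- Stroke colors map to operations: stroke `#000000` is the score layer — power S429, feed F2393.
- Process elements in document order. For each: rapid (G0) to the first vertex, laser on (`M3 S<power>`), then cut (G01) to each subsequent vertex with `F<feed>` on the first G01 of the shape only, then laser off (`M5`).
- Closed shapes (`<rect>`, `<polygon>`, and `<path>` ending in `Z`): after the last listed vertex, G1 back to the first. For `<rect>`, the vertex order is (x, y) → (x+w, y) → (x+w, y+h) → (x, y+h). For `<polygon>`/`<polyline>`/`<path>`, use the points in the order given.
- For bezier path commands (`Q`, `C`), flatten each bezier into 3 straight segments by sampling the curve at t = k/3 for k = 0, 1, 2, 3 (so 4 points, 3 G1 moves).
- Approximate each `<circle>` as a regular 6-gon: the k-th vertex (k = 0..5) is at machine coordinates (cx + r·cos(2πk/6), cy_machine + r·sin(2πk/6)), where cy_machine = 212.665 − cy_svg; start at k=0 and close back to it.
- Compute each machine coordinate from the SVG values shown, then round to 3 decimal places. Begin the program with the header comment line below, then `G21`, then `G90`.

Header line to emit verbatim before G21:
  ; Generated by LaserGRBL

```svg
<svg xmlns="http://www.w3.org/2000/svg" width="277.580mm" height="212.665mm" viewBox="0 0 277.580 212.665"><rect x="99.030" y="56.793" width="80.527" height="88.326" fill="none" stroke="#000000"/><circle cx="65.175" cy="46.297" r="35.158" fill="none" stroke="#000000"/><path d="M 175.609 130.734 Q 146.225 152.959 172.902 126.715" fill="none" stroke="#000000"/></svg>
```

viewBox `0 0 277.580 212.665` with mm width/height → 1 unit = 1 mm. Flip: y_m = 212.665 − y_svg.

**Shape 1** — `<rect>` rectangle, stroke `#000000` → score (S429, F2393). Machine vertices: (99.030,155.872) → (179.557,155.872) → (179.557,67.546) → (99.030,67.546) → (99.030,155.872). Closed: final G1 returns to the first vertex.

**Shape 2** — `<circle>` circle, stroke `#000000` → score (S429, F2393). Machine vertices: (100.333,166.368) → (82.754,196.816) → (47.596,196.816) → (30.017,166.368) → (47.596,135.920) → (82.754,135.920) → (100.333,166.368). Closed: final G1 returns to the first vertex.

**Shape 3** — `<path>` quadratic bezier, stroke `#000000` → score (S429, F2393). Control points (SVG): P0=(175.609,130.734), P1=(146.225,152.959), P2=(172.902,126.715); sampled at t=k/3. Machine vertices: (175.609,81.931) → (162.249,72.500) → (161.346,73.839) → (172.902,85.950). Open path.

; Generated by LaserGRBL
G21
G90
G0 X99.030 Y155.872
M3 S429
G01 X179.557 Y155.872 F2393
G01 X179.557 Y67.546
G01 X99.030 Y67.546
G01 X99.030 Y155.872
M5
G0 X100.333 Y166.368
M3 S429
G01 X82.754 Y196.816 F2393
G01 X47.596 Y196.816
G01 X30.017 Y166.368
G01 X47.596 Y135.920
G01 X82.754 Y135.920
G01 X100.333 Y166.368
M5
G0 X175.609 Y81.931
M3 S429
G01 X162.249 Y72.500 F2393
G01 X161.346 Y73.839
G01 X172.902 Y85.950
M5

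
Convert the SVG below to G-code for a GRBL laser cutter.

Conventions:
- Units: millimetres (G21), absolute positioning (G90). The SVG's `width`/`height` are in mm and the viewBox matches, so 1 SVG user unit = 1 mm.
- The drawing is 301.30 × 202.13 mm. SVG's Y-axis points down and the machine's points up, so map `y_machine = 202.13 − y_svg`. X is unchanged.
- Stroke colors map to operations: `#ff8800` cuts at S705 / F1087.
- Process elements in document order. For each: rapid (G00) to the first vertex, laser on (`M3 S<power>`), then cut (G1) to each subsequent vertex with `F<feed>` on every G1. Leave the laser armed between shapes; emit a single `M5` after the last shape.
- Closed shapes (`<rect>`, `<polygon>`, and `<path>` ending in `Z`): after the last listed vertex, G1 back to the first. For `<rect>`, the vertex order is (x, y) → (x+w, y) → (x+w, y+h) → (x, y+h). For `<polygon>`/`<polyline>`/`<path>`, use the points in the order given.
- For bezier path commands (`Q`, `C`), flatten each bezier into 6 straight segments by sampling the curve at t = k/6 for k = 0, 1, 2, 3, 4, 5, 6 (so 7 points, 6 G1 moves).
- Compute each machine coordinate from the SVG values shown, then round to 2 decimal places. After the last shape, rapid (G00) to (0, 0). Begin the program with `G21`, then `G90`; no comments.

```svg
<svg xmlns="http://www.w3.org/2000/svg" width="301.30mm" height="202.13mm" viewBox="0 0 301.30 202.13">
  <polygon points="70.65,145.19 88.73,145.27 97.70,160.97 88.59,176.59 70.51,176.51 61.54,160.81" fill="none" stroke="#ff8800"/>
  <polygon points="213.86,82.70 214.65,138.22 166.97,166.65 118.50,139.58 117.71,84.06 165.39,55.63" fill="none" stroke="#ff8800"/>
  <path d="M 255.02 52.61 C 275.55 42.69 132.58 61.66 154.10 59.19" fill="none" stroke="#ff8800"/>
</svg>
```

G21
G90
G00 X70.65 Y56.94
M3 S705
G1 X88.73 Y56.86 F1087
G1 X97.70 Y41.16 F1087
G1 X88.59 Y25.54 F1087
G1 X70.51 Y25.62 F1087
G1 X61.54 Y41.32 F1087
G1 X70.65 Y56.94 F1087
G00 X213.86 Y119.43
M3 S705
G1 X214.65 Y63.91 F1087
G1 X166.97 Y35.48 F1087
G1 X118.50 Y62.55 F1087
G1 X117.71 Y118.07 F1087
G1 X165.39 Y146.50 F1087
G1 X213.86 Y119.43 F1087
G00 X255.02 Y149.52
M3 S705
G1 X253.18 Y152.31 F1087
G1 X233.20 Y151.67 F1087
G1 X204.19 Y149.02 F1087
G1 X175.26 Y145.75 F1087
G1 X155.53 Y143.26 F1087
G1 X154.10 Y142.94 F1087
M5
G00 X0.00 Y0.00

1 u = 1 mm; y_m = 202.13 − y.

[1] `<polygon>` regular polygon, #ff8800→cut S705 F1087: (70.65,56.94) → (88.73,56.86) → (97.70,41.16) → (88.59,25.54) → (70.51,25.62) → (61.54,41.32) → (70.65,56.94) (closed)

[2] `<polygon>` regular polygon, #ff8800→cut S705 F1087: (213.86,119.43) → (214.65,63.91) → (166.97,35.48) → (118.50,62.55) → (117.71,118.07) → (165.39,146.50) → (213.86,119.43) (closed)

[3] `<path>` cubic bezier, #ff8800→cut S705 F1087: (255.02,149.52) → (253.18,152.31) → (233.20,151.67) → (204.19,149.02) → (175.26,145.75) → (155.53,143.26) → (154.10,142.94)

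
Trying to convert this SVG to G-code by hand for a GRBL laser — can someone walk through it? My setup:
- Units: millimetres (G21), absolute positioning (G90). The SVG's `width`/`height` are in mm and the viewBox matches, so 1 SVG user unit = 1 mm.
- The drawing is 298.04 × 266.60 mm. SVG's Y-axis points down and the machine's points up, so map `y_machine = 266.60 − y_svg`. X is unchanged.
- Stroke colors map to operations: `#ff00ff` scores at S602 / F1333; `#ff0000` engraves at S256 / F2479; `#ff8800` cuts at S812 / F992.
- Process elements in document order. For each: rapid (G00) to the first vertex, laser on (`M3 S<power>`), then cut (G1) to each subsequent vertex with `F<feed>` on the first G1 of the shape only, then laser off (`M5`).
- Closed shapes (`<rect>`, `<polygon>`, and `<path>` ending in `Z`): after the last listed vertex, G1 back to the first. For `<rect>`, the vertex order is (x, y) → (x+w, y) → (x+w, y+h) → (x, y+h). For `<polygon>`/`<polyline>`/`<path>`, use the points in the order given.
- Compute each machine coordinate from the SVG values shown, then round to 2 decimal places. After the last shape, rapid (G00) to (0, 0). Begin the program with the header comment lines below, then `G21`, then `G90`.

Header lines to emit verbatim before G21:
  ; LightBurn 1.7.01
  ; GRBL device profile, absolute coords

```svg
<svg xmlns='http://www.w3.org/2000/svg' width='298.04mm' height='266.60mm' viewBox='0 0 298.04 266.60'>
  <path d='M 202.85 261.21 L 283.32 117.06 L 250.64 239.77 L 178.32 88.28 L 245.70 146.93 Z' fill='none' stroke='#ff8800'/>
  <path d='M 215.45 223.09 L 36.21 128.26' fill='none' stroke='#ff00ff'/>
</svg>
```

; LightBurn 1.7.01
; GRBL device profile, absolute coords
G21
G90
G00 X202.85 Y5.39
M3 S812
G1 X283.32 Y149.54 F992
G1 X250.64 Y26.83
G1 X178.32 Y178.32
G1 X245.70 Y119.67
G1 X202.85 Y5.39
M5
G00 X215.45 Y43.51
M3 S602
G1 X36.21 Y138.34 F1333
M5
G00 X0.00 Y0.00

viewBox `0 0 298.04 266.60` with mm width/height → 1 unit = 1 mm. Flip: y_m = 266.60 − y_svg.

**Shape 1** — `<path>` closed polygon, stroke `#ff8800` → cut (S812, F992). Machine vertices: (202.85,5.39) → (283.32,149.54) → (250.64,26.83) → (178.32,178.32) → (245.70,119.67) → (202.85,5.39). Closed: final G1 returns to the first vertex.

**Shape 2** — `<path>` line segment, stroke `#ff00ff` → score (S602, F1333). Machine vertices: (215.45,43.51) → (36.21,138.34). Open path.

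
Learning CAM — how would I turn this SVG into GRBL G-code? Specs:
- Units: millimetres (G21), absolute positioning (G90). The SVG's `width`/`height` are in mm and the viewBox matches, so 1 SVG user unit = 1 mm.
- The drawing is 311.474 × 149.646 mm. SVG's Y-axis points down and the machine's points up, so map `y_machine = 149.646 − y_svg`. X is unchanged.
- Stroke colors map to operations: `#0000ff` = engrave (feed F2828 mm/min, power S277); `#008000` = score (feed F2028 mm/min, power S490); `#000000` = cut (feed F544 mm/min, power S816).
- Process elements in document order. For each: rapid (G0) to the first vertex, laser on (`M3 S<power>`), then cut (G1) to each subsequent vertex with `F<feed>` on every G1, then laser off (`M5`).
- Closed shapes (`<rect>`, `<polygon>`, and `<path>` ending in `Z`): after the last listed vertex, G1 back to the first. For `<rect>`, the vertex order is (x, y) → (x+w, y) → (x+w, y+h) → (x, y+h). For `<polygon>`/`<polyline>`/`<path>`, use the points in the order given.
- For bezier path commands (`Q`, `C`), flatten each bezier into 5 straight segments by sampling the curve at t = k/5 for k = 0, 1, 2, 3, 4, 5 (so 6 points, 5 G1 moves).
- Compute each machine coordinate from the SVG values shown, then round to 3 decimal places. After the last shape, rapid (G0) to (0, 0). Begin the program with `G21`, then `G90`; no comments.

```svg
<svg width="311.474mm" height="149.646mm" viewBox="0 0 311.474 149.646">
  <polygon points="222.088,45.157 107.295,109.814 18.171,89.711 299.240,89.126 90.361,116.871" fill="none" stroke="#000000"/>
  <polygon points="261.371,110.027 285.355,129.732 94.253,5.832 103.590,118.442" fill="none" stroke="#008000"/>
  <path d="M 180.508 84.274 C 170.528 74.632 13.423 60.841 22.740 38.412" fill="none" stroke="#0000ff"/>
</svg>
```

G21
G90
G0 X222.088 Y104.489
M3 S816
G1 X107.295 Y39.832 F544
G1 X18.171 Y59.935 F544
G1 X299.240 Y60.520 F544
G1 X90.361 Y32.775 F544
G1 X222.088 Y104.489 F544
M5
G0 X261.371 Y39.619
M3 S490
G1 X285.355 Y19.914 F2028
G1 X94.253 Y143.814 F2028
G1 X103.590 Y31.204 F2028
G1 X261.371 Y39.619 F2028
M5
G0 X180.508 Y65.372
M3 S277
G1 X159.373 Y71.691 F2828
G1 X117.979 Y79.221 F2828
G1 X71.375 Y88.178 F2828
G1 X34.612 Y98.777 F2828
G1 X22.740 Y111.234 F2828
M5
G0 X0.000 Y0.000

1 u = 1 mm; y_m = 149.646 − y.

[1] `<polygon>` closed polygon, #000000→cut S816 F544: (222.088,104.489) → (107.295,39.832) → (18.171,59.935) → (299.240,60.520) → (90.361,32.775) → (222.088,104.489) (closed)

[2] `<polygon>` closed polygon, #008000→score S490 F2028: (261.371,39.619) → (285.355,19.914) → (94.253,143.814) → (103.590,31.204) → (261.371,39.619) (closed)

[3] `<path>` cubic bezier, #0000ff→engrave S277 F2828: (180.508,65.372) → (159.373,71.691) → (117.979,79.221) → (71.375,88.178) → (34.612,98.777) → (22.740,111.234)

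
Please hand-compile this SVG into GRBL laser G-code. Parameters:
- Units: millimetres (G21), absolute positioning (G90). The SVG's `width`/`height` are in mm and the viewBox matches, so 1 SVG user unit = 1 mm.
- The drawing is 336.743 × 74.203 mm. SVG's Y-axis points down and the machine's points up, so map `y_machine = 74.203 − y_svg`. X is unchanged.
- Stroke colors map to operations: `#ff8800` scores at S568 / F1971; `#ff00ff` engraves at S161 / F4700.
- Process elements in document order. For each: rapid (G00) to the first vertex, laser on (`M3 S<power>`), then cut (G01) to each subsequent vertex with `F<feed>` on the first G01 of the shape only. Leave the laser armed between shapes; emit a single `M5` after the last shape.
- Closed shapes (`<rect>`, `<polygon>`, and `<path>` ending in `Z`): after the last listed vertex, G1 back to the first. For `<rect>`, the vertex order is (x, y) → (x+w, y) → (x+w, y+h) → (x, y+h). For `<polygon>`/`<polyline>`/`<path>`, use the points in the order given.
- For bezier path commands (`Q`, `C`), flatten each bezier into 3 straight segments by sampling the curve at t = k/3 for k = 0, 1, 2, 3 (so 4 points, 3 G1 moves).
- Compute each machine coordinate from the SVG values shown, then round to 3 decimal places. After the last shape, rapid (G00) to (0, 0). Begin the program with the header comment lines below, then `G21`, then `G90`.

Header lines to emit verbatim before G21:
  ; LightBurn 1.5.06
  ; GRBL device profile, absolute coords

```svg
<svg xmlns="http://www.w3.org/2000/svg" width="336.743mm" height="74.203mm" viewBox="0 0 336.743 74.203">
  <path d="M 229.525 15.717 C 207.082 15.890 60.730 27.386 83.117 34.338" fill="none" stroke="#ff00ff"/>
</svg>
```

viewBox `0 0 336.743 74.203` with mm width/height → 1 unit = 1 mm. Flip: y_m = 74.203 − y_svg.

**Shape 1** — `<path>` cubic bezier, stroke `#ff00ff` → engrave (S161, F4700). Control points (SVG): P0=(229.525,15.717), P1=(207.082,15.890), P2=(60.730,27.386), P3=(83.117,34.338); sampled at t=k/3. Machine vertices: (229.525,58.486) → (176.618,55.126) → (106.138,47.744) → (83.117,39.865). Open path.

; LightBurn 1.5.06
; GRBL device profile, absolute coords
G21
G90
G00 X229.525 Y58.486
M3 S161
G01 X176.618 Y55.126 F4700
G01 X106.138 Y47.744
G01 X83.117 Y39.865
M5
G00 X0.000 Y0.000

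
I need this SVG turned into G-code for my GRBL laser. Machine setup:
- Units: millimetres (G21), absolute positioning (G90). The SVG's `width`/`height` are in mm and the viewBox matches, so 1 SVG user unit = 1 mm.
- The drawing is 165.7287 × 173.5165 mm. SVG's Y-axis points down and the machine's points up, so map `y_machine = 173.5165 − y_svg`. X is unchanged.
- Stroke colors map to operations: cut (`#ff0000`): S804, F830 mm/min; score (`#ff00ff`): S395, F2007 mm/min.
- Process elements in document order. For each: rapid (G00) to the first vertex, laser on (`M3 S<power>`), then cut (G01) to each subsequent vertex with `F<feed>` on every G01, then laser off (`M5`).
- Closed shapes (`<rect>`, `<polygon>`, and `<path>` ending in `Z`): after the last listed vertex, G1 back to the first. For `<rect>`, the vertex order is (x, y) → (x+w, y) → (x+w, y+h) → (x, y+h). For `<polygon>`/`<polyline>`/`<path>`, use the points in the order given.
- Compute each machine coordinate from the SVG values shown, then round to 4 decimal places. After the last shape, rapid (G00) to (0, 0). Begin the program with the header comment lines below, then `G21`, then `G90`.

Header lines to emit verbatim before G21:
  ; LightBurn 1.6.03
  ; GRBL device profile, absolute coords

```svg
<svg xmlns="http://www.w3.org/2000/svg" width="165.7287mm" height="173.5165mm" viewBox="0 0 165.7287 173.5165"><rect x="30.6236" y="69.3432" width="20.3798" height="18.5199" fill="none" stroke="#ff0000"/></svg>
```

; LightBurn 1.6.03
; GRBL device profile, absolute coords
G21
G90
G00 X30.6236 Y104.1733
M3 S804
G01 X51.0034 Y104.1733 F830
G01 X51.0034 Y85.6534 F830
G01 X30.6236 Y85.6534 F830
G01 X30.6236 Y104.1733 F830
M5
G00 X0.0000 Y0.0000

1 u = 1 mm; y_m = 173.5165 − y.

[1] `<rect>` rectangle, #ff0000→cut S804 F830: (30.6236,104.1733) → (51.0034,104.1733) → (51.0034,85.6534) → (30.6236,85.6534) → (30.6236,104.1733) (closed)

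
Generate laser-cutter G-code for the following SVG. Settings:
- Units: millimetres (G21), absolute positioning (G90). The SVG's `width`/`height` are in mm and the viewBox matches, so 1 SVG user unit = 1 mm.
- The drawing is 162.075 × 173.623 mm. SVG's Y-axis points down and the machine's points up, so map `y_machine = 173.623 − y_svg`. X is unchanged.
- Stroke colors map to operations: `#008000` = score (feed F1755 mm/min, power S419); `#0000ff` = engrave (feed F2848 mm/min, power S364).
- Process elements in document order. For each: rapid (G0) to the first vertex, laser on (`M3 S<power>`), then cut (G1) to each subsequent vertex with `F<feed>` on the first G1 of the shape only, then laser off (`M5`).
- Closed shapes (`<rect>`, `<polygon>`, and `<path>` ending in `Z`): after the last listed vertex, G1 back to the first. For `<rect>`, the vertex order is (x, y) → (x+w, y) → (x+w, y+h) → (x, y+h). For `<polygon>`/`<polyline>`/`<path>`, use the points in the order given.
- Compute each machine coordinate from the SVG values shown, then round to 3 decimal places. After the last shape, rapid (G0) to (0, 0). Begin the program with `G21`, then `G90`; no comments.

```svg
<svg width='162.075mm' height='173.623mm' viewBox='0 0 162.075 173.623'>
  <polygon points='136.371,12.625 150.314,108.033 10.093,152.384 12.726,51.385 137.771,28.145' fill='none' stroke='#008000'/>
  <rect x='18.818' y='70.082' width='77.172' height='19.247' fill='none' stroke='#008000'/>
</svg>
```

Since the viewBox matches the mm dimensions, user units are millimetres directly. The only transform is the Y-flip y_m = 173.623 − y_svg.

Shape 1 is a closed polygon drawn with `<polygon>`. Its stroke #008000 means score at S419, F1755. After flipping Y the toolpath is (136.371,160.998) → (150.314,65.590) → (10.093,21.239) → (12.726,122.238) → (137.771,145.478) → (136.371,160.998), returning to the start.

Shape 2 is a rectangle drawn with `<rect>`. Its stroke #008000 means score at S419, F1755. After flipping Y the toolpath is (18.818,103.541) → (95.990,103.541) → (95.990,84.294) → (18.818,84.294) → (18.818,103.541), returning to the start.

G21
G90
G0 X136.371 Y160.998
M3 S419
G1 X150.314 Y65.590 F1755
G1 X10.093 Y21.239
G1 X12.726 Y122.238
G1 X137.771 Y145.478
G1 X136.371 Y160.998
M5
G0 X18.818 Y103.541
M3 S419
G1 X95.990 Y103.541 F1755
G1 X95.990 Y84.294
G1 X18.818 Y84.294
G1 X18.818 Y103.541
M5
G0 X0.000 Y0.000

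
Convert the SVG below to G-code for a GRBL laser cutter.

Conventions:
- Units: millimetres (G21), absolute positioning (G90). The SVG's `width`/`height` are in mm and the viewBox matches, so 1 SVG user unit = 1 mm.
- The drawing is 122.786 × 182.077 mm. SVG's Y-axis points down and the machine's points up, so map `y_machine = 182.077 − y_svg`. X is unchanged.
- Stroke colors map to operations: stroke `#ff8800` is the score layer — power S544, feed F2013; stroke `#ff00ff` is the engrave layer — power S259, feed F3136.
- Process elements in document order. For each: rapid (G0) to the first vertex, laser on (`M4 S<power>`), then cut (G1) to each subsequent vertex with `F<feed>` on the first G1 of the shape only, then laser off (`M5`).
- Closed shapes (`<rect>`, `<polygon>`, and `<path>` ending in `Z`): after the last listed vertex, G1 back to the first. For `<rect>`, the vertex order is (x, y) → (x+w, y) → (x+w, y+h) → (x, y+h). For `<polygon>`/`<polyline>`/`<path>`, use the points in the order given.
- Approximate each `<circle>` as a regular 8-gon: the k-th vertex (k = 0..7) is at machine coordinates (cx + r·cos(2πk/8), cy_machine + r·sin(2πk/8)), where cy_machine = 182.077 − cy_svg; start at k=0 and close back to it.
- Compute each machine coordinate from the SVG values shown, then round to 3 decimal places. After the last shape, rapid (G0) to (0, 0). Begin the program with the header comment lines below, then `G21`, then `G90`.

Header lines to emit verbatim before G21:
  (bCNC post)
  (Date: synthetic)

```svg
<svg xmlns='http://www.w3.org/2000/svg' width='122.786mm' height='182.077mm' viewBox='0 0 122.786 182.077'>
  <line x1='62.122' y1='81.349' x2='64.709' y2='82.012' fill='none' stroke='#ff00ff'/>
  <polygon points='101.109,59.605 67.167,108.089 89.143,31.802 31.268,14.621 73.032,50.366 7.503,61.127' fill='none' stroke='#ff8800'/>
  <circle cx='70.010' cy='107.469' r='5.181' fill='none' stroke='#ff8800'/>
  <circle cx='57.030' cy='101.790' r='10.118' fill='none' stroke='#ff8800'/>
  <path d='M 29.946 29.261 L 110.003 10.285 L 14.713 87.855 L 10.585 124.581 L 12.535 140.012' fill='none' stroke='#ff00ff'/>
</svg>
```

1 u = 1 mm; y_m = 182.077 − y.

[1] `<line>` line segment, #ff00ff→engrave S259 F3136: (62.122,100.728) → (64.709,100.065)

[2] `<polygon>` closed polygon, #ff8800→score S544 F2013: (101.109,122.472) → (67.167,73.988) → (89.143,150.275) → (31.268,167.456) → (73.032,131.711) → (7.503,120.950) → (101.109,122.472) (closed)

[3] `<circle>` circle, #ff8800→score S544 F2013: (75.191,74.608) → (73.674,78.272) → (70.010,79.789) → (66.346,78.272) → (64.829,74.608) → (66.346,70.944) → (70.010,69.427) → (73.674,70.944) → (75.191,74.608) (closed)

[4] `<circle>` circle, #ff8800→score S544 F2013: (67.148,80.287) → (64.185,87.442) → (57.030,90.405) → (49.875,87.442) → (46.912,80.287) → (49.875,73.132) → (57.030,70.169) → (64.185,73.132) → (67.148,80.287) (closed)

[5] `<path>` open polyline, #ff00ff→engrave S259 F3136: (29.946,152.816) → (110.003,171.792) → (14.713,94.222) → (10.585,57.496) → (12.535,42.065)

(bCNC post)
(Date: synthetic)
G21
G90
G0 X62.122 Y100.728
M4 S259
G1 X64.709 Y100.065 F3136
M5
G0 X101.109 Y122.472
M4 S544
G1 X67.167 Y73.988 F2013
G1 X89.143 Y150.275
G1 X31.268 Y167.456
G1 X73.032 Y131.711
G1 X7.503 Y120.950
G1 X101.109 Y122.472
M5
G0 X75.191 Y74.608
M4 S544
G1 X73.674 Y78.272 F2013
G1 X70.010 Y79.789
G1 X66.346 Y78.272
G1 X64.829 Y74.608
G1 X66.346 Y70.944
G1 X70.010 Y69.427
G1 X73.674 Y70.944
G1 X75.191 Y74.608
M5
G0 X67.148 Y80.287
M4 S544
G1 X64.185 Y87.442 F2013
G1 X57.030 Y90.405
G1 X49.875 Y87.442
G1 X46.912 Y80.287
G1 X49.875 Y73.132
G1 X57.030 Y70.169
G1 X64.185 Y73.132
G1 X67.148 Y80.287
M5
G0 X29.946 Y152.816
M4 S259
G1 X110.003 Y171.792 F3136
G1 X14.713 Y94.222
G1 X10.585 Y57.496
G1 X12.535 Y42.065
M5
G0 X0.000 Y0.000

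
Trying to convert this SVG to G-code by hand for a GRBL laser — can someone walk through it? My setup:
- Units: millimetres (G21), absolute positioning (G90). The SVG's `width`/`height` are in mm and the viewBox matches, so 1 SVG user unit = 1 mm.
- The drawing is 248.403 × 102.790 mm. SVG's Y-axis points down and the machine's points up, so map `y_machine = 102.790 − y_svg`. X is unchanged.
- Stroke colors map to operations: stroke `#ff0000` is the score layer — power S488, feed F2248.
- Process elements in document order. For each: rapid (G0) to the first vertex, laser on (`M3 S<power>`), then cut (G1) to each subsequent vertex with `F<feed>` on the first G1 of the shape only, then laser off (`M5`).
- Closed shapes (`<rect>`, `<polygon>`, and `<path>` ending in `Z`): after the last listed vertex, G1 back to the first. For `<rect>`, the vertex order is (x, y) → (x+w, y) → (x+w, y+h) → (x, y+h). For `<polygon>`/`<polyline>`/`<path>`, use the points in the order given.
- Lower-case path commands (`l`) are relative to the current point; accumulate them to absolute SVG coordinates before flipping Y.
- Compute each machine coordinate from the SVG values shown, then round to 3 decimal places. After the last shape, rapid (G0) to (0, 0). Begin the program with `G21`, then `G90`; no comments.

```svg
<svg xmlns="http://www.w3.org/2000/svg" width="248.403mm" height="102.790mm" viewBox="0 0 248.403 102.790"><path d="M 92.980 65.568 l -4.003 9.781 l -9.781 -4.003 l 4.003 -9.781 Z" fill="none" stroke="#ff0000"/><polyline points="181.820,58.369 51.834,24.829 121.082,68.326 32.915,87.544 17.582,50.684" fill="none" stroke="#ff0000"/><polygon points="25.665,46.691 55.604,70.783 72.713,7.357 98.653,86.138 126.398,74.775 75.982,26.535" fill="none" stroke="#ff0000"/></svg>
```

viewBox `0 0 248.403 102.790` with mm width/height → 1 unit = 1 mm. Flip: y_m = 102.790 − y_svg.

**Shape 1** — `<path>` regular polygon, stroke `#ff0000` → score (S488, F2248). Machine vertices: (92.980,37.222) → (88.977,27.441) → (79.196,31.444) → (83.199,41.225) → (92.980,37.222). Closed: final G1 returns to the first vertex.

**Shape 2** — `<polyline>` open polyline, stroke `#ff0000` → score (S488, F2248). Machine vertices: (181.820,44.421) → (51.834,77.961) → (121.082,34.464) → (32.915,15.246) → (17.582,52.106). Open path.

**Shape 3** — `<polygon>` closed polygon, stroke `#ff0000` → score (S488, F2248). Machine vertices: (25.665,56.099) → (55.604,32.007) → (72.713,95.433) → (98.653,16.652) → (126.398,28.015) → (75.982,76.255) → (25.665,56.099). Closed: final G1 returns to the first vertex.

G21
G90
G0 X92.980 Y37.222
M3 S488
G1 X88.977 Y27.441 F2248
G1 X79.196 Y31.444
G1 X83.199 Y41.225
G1 X92.980 Y37.222
M5
G0 X181.820 Y44.421
M3 S488
G1 X51.834 Y77.961 F2248
G1 X121.082 Y34.464
G1 X32.915 Y15.246
G1 X17.582 Y52.106
M5
G0 X25.665 Y56.099
M3 S488
G1 X55.604 Y32.007 F2248
G1 X72.713 Y95.433
G1 X98.653 Y16.652
G1 X126.398 Y28.015
G1 X75.982 Y76.255
G1 X25.665 Y56.099
M5
G0 X0.000 Y0.000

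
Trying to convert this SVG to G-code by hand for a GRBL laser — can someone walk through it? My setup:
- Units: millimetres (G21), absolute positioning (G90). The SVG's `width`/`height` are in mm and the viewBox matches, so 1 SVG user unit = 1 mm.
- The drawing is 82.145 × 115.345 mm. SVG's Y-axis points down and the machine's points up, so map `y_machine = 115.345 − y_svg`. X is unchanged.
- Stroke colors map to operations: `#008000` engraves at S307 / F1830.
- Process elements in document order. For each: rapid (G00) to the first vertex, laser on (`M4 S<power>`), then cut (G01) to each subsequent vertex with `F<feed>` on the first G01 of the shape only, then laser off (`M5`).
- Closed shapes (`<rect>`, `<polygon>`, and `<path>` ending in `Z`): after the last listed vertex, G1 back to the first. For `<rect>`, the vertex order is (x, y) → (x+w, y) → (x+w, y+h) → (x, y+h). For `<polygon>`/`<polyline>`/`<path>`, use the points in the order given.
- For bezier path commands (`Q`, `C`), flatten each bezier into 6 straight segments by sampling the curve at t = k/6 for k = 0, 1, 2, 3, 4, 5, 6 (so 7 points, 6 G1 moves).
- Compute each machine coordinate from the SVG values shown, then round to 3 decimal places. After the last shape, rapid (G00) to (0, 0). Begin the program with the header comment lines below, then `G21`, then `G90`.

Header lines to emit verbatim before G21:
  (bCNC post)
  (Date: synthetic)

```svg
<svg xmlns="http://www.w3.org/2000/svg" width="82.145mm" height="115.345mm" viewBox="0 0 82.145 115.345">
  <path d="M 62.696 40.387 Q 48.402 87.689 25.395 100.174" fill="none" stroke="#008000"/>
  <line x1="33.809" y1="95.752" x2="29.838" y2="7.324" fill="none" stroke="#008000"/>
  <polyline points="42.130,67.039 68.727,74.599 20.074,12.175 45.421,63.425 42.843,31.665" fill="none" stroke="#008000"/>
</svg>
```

1 u = 1 mm; y_m = 115.345 − y.

[1] `<path>` quadratic bezier, #008000→engrave S307 F1830: (62.696,74.958) → (57.689,60.158) → (52.199,47.292) → (46.224,36.360) → (39.765,27.363) → (32.822,20.300) → (25.395,15.171)

[2] `<line>` line segment, #008000→engrave S307 F1830: (33.809,19.593) → (29.838,108.021)

[3] `<polyline>` open polyline, #008000→engrave S307 F1830: (42.130,48.306) → (68.727,40.746) → (20.074,103.170) → (45.421,51.920) → (42.843,83.680)

(bCNC post)
(Date: synthetic)
G21
G90
G00 X62.696 Y74.958
M4 S307
G01 X57.689 Y60.158 F1830
G01 X52.199 Y47.292
G01 X46.224 Y36.360
G01 X39.765 Y27.363
G01 X32.822 Y20.300
G01 X25.395 Y15.171
M5
G00 X33.809 Y19.593
M4 S307
G01 X29.838 Y108.021 F1830
M5
G00 X42.130 Y48.306
M4 S307
G01 X68.727 Y40.746 F1830
G01 X20.074 Y103.170
G01 X45.421 Y51.920
G01 X42.843 Y83.680
M5
G00 X0.000 Y0.000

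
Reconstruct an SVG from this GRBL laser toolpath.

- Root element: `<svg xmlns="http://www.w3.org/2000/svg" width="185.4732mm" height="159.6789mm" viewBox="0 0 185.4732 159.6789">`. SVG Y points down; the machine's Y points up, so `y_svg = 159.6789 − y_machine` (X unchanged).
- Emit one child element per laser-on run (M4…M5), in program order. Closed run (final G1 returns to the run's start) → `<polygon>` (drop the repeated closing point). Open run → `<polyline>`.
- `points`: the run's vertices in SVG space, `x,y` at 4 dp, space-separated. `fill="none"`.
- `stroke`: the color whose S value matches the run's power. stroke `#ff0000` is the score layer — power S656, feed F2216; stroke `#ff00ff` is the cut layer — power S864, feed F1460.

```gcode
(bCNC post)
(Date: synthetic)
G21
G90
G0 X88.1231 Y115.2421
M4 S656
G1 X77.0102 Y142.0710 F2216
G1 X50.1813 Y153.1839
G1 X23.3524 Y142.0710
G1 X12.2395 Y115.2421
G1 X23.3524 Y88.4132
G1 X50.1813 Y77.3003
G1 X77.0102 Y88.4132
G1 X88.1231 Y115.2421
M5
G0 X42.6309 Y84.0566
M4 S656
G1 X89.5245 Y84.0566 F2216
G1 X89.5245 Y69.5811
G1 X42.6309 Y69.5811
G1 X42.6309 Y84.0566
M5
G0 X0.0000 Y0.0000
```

Each laser-on run becomes one SVG element. Flip Y back into SVG space with y_svg = 159.6789 − y_machine. Every run uses S656, so all elements get stroke `#ff0000` (score).

Run 1: The run returns to its start, so emit a `<polygon>` with points (Y-flipped): 88.1231,44.4368 77.0102,17.6079 50.1813,6.4950 23.3524,17.6079 12.2395,44.4368 23.3524,71.2657 50.1813,82.3786 77.0102,71.2657.

Run 2: The run returns to its start, so emit a `<polygon>` with points (Y-flipped): 42.6309,75.6223 89.5245,75.6223 89.5245,90.0978 42.6309,90.0978.

<svg xmlns="http://www.w3.org/2000/svg" width="185.4732mm" height="159.6789mm" viewBox="0 0 185.4732 159.6789">
  <polygon points="88.1231,44.4368 77.0102,17.6079 50.1813,6.4950 23.3524,17.6079 12.2395,44.4368 23.3524,71.2657 50.1813,82.3786 77.0102,71.2657" fill="none" stroke="#ff0000"/>
  <polygon points="42.6309,75.6223 89.5245,75.6223 89.5245,90.0978 42.6309,90.0978" fill="none" stroke="#ff0000"/>
</svg>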